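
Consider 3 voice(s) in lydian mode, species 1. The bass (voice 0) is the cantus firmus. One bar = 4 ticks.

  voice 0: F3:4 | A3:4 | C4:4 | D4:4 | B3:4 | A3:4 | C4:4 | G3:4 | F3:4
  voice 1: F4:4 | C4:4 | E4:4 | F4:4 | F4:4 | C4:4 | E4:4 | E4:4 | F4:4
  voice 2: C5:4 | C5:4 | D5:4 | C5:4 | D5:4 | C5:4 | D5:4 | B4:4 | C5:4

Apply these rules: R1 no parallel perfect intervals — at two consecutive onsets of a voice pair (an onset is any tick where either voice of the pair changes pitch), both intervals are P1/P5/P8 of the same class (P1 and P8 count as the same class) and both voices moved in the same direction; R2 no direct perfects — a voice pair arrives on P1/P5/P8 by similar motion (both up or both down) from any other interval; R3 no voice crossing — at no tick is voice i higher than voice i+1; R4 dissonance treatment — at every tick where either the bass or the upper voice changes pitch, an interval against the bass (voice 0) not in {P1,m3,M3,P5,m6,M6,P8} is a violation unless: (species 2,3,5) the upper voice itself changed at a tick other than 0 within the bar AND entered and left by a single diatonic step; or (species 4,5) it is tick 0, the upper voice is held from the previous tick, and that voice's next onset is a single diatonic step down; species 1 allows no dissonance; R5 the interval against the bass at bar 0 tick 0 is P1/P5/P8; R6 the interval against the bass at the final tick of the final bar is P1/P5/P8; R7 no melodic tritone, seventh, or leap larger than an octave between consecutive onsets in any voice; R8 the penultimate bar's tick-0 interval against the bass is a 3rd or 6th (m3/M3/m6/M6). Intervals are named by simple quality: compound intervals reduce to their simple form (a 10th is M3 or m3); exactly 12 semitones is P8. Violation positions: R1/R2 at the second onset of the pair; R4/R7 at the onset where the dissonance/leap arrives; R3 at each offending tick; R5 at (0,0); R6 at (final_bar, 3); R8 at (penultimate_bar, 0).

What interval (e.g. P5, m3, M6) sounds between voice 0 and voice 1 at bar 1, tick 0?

voice 0=A3 voice 1=C4 -> m3

m3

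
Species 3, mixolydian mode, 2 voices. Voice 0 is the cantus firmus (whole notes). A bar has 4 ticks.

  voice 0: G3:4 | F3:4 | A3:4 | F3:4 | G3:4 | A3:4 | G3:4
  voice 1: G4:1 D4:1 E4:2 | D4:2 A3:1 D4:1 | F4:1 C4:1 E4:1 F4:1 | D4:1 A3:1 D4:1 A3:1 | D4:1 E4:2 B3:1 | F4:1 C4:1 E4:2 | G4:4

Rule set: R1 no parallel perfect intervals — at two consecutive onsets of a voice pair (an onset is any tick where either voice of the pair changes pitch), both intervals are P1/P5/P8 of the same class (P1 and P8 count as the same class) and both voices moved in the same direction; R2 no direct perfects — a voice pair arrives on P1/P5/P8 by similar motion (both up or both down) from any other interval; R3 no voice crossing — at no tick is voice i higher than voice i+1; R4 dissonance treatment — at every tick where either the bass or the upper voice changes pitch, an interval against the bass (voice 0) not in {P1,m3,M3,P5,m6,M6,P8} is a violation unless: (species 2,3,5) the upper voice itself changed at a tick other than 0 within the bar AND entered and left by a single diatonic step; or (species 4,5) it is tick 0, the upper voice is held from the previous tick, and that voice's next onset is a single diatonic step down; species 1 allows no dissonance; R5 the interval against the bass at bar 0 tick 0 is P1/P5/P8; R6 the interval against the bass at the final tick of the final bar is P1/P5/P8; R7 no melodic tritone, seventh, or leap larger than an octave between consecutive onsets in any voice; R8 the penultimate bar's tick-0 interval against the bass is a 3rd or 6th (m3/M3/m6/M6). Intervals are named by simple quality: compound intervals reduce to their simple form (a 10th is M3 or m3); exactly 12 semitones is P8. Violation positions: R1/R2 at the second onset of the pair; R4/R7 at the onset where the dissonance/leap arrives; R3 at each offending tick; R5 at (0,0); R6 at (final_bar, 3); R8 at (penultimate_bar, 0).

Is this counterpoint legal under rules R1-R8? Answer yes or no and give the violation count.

No (2 violations)

bar 0: v0=G3 v1=G4 (P8)
bar 1: v0=F3 v1=D4 (M6)
bar 2: v0=A3 v1=F4 (m6)
bar 3: v0=F3 v1=D4 (M6)
bar 4: v0=G3 v1=D4 (P5)
bar 5: v0=A3 v1=F4 (m6)
bar 6: v0=G3 v1=G4 (P8)
  R2 @ bar4.0: F3/A3 M3 -> G3/D4 P5 similar
  R7 @ bar5.0: B3->F4 leap 6st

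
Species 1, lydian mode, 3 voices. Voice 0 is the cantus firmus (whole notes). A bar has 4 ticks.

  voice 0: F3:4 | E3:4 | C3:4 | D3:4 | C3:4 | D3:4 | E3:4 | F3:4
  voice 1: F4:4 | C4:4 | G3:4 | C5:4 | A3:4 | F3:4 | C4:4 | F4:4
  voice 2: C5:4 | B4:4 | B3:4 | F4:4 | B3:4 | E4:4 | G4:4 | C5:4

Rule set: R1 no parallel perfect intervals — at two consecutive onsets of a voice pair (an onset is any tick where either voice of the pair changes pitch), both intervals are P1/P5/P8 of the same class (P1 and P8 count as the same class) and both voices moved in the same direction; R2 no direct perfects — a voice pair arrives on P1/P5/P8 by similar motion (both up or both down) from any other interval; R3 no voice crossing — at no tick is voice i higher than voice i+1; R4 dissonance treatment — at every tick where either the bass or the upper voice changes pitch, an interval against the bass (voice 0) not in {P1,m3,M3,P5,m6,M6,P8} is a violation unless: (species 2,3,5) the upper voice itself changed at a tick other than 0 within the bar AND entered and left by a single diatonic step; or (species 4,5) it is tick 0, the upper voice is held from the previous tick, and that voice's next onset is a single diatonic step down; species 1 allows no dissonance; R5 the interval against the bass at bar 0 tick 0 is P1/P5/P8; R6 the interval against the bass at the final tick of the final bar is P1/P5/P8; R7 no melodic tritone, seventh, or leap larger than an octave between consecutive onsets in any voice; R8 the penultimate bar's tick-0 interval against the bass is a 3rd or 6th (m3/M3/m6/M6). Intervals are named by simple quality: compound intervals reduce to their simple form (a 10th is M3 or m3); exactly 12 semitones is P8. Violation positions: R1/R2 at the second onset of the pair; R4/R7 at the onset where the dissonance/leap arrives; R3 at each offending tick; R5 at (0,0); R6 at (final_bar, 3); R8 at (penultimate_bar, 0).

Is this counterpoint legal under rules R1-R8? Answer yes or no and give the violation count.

No (19 violations)

bar 0: v0=F3 v1=F4 v2=C5 (P5)
bar 1: v0=E3 v1=C4 v2=B4 (P5)
bar 2: v0=C3 v1=G3 v2=B3 (M7)
bar 3: v0=D3 v1=C5 v2=F4 (m3)
bar 4: v0=C3 v1=A3 v2=B3 (M7)
bar 5: v0=D3 v1=F3 v2=E4 (M2)
bar 6: v0=E3 v1=C4 v2=G4 (m3)
bar 7: v0=F3 v1=F4 v2=C5 (P5)
  R1 @ bar1.0: F3/C5 P5 -> E3/B4 P5 similar
  R2 @ bar2.0: E3/C4 m6 -> C3/G3 P5 similar
  R4 @ bar2.0: C3/B3 M7 untreated
  R2 @ bar3.0: G3/B3 M3 -> C5/F4 P5 similar
  R3 @ bar3.0: C5 above F4
  R4 @ bar3.0: D3/C5 m7 untreated
  R7 @ bar3.0: G3->C5 leap 17st
  R7 @ bar3.0: B3->F4 leap 6st
  R3 @ bar3.1: C5 above F4
  R3 @ bar3.2: C5 above F4
  R3 @ bar3.3: C5 above F4
  R4 @ bar4.0: C3/B3 M7 untreated
  R7 @ bar4.0: C5->A3 leap 15st
  R7 @ bar4.0: F4->B3 leap 6st
  R4 @ bar5.0: D3/E4 M2 untreated
  R2 @ bar6.0: F3/E4 M7 -> C4/G4 P5 similar
  R1 @ bar7.0: C4/G4 P5 -> F4/C5 P5 similar
  R2 @ bar7.0: E3/C4 m6 -> F3/F4 P8 similar
  R2 @ bar7.0: E3/G4 m3 -> F3/C5 P5 similar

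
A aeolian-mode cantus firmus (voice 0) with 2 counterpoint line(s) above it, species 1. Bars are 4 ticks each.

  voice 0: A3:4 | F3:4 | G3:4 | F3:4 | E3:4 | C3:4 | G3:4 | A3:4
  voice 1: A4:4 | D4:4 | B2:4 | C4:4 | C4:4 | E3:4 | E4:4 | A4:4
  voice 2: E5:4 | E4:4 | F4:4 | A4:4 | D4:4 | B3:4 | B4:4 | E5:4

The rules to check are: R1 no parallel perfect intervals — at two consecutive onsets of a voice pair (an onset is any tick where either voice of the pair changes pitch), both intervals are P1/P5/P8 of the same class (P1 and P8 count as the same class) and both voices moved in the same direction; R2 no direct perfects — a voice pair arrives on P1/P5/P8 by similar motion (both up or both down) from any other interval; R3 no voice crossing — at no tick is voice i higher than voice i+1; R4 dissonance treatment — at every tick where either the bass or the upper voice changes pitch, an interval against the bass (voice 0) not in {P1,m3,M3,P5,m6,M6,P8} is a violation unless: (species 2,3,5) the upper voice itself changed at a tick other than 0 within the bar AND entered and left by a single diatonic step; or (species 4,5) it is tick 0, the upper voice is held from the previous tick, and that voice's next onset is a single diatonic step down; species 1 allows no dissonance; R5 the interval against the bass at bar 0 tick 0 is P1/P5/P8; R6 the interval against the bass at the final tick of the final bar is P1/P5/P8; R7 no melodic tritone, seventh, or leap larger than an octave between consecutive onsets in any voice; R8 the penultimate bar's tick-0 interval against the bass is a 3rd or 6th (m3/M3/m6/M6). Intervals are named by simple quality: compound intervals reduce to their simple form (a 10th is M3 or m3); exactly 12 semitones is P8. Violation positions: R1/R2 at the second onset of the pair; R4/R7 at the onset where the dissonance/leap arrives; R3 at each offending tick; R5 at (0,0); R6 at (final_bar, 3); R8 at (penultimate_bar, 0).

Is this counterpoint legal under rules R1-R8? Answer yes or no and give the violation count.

bar 0: v0=A3 v1=A4 v2=E5 (P5)
bar 1: v0=F3 v1=D4 v2=E4 (M7)
bar 2: v0=G3 v1=B2 v2=F4 (m7)
bar 3: v0=F3 v1=C4 v2=A4 (M3)
bar 4: v0=E3 v1=C4 v2=D4 (m7)
bar 5: v0=C3 v1=E3 v2=B3 (M7)
bar 6: v0=G3 v1=E4 v2=B4 (M3)
bar 7: v0=A3 v1=A4 v2=E5 (P5)
  R4 @ bar1.0: F3/E4 M7 untreated
  R3 @ bar2.0: G3 above B2
  R4 @ bar2.0: G3/F4 m7 untreated
  R7 @ bar2.0: D4->B2 leap 15st
  R3 @ bar2.1: G3 above B2
  R3 @ bar2.2: G3 above B2
  R3 @ bar2.3: G3 above B2
  R7 @ bar3.0: B2->C4 leap 13st
  R4 @ bar4.0: E3/D4 m7 untreated
  R2 @ bar5.0: C4/D4 M2 -> E3/B3 P5 similar
  R4 @ bar5.0: C3/B3 M7 untreated
  R1 @ bar6.0: E3/B3 P5 -> E4/B4 P5 similar
  R1 @ bar7.0: E4/B4 P5 -> A4/E5 P5 similar
  R2 @ bar7.0: G3/E4 M6 -> A3/A4 P8 similar
  R2 @ bar7.0: G3/B4 M3 -> A3/E5 P5 similar

No (15 violations)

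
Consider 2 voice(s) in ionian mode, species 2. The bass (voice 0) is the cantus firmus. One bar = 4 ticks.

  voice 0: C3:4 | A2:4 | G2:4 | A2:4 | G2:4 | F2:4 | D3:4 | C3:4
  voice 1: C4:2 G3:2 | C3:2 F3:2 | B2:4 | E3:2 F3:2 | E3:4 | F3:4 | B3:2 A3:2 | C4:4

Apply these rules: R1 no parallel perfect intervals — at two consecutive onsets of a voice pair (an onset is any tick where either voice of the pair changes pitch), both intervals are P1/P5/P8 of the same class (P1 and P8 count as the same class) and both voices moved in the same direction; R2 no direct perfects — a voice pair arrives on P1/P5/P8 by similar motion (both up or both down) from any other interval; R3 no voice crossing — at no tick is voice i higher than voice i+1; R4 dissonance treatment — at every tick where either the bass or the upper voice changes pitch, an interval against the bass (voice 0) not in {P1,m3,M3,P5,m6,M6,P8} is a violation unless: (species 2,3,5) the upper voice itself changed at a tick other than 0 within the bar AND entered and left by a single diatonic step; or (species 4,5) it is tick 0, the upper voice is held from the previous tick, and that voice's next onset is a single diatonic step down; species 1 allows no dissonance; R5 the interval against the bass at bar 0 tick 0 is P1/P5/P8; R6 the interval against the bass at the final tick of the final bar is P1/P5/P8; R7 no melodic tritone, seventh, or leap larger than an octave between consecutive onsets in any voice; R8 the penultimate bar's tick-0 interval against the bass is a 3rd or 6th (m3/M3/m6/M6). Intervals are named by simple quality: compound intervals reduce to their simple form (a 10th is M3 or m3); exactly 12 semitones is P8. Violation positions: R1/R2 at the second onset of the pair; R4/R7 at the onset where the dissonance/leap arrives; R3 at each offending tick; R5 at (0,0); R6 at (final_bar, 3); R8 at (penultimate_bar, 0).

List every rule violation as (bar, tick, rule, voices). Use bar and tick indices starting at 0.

(2, 0, R7, (1,))
(3, 0, R2, (0, 1))
(6, 0, R7, (1,))

bar 0: v0=C3 v1=C4 downbeat P8
bar 1: v0=A2 v1=C3 downbeat m3
bar 2: v0=G2 v1=B2 downbeat M3
bar 3: v0=A2 v1=E3 downbeat P5
bar 4: v0=G2 v1=E3 downbeat M6
bar 5: v0=F2 v1=F3 downbeat P8
bar 6: v0=D3 v1=B3 downbeat M6
bar 7: v0=C3 v1=C4 downbeat P8
  -> R7 @ bar 2 tick 0 v(1,): F3->B2 leap 6st
  -> R2 @ bar 3 tick 0 v(0, 1): G2/B2 M3 -> A2/E3 P5 similar
  -> R7 @ bar 6 tick 0 v(1,): F3->B3 leap 6st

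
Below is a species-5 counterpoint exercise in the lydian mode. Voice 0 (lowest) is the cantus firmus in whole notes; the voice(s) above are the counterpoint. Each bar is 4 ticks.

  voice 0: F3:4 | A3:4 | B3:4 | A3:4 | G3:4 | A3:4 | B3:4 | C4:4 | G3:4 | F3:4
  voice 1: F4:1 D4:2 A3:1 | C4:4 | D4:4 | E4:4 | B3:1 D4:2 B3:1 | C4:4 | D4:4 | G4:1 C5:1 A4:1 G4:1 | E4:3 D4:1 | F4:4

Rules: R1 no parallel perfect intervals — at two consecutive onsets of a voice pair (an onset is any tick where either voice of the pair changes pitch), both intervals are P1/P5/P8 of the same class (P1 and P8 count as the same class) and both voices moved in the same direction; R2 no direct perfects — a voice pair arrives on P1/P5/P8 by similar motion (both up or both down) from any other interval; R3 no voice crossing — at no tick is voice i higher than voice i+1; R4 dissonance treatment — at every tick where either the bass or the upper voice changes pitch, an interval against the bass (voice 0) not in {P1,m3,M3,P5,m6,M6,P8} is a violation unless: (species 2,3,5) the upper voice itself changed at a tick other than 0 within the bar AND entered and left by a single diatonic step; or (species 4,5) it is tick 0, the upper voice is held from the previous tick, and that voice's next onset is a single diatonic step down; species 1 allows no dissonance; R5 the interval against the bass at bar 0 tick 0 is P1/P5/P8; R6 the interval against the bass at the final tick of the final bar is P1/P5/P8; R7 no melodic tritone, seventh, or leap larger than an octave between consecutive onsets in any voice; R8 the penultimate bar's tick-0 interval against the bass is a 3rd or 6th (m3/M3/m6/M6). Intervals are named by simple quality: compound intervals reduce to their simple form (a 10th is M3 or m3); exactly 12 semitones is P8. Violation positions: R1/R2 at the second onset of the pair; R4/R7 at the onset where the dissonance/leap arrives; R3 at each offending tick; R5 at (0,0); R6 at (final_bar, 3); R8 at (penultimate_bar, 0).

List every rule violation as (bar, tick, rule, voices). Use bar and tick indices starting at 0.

(7, 0, R2, (0, 1))

bar 0: v0=F3 v1=F4 downbeat P8
bar 1: v0=A3 v1=C4 downbeat m3
bar 2: v0=B3 v1=D4 downbeat m3
bar 3: v0=A3 v1=E4 downbeat P5
bar 4: v0=G3 v1=B3 downbeat M3
bar 5: v0=A3 v1=C4 downbeat m3
bar 6: v0=B3 v1=D4 downbeat m3
bar 7: v0=C4 v1=G4 downbeat P5
bar 8: v0=G3 v1=E4 downbeat M6
bar 9: v0=F3 v1=F4 downbeat P8
  -> R2 @ bar 7 tick 0 v(0, 1): B3/D4 m3 -> C4/G4 P5 similar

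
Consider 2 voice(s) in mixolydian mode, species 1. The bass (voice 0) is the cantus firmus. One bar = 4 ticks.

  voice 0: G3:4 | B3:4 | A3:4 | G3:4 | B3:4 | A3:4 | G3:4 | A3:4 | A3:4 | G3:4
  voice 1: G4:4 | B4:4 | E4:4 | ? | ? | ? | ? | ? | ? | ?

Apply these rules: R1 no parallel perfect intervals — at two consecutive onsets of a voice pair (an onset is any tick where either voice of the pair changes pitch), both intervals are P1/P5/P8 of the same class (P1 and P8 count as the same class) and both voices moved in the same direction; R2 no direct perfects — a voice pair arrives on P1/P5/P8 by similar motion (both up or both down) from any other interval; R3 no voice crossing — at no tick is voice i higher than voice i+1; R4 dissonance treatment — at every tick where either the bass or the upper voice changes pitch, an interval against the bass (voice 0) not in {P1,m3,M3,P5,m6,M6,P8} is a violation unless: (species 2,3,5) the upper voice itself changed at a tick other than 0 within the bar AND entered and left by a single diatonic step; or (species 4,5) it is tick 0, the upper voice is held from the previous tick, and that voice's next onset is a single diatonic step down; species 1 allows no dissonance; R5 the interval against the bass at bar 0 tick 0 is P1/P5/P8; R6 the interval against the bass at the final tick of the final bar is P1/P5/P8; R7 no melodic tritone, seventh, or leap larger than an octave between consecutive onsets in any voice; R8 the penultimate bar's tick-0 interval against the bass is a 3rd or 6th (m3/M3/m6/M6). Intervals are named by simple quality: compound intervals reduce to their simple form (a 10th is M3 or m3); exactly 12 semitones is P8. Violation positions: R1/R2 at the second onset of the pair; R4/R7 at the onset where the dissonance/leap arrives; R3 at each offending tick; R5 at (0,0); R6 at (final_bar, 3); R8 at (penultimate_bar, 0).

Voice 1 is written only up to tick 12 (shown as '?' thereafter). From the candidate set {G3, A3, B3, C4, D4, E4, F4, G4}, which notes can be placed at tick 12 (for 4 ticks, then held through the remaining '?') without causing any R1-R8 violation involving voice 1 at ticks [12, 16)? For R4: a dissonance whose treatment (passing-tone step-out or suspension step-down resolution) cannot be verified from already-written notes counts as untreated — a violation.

{B3, E4, G4}

G3: violates R2
A3: violates R4
B3: legal
C4: violates R4
D4: violates R1
E4: legal
F4: violates R4
G4: legal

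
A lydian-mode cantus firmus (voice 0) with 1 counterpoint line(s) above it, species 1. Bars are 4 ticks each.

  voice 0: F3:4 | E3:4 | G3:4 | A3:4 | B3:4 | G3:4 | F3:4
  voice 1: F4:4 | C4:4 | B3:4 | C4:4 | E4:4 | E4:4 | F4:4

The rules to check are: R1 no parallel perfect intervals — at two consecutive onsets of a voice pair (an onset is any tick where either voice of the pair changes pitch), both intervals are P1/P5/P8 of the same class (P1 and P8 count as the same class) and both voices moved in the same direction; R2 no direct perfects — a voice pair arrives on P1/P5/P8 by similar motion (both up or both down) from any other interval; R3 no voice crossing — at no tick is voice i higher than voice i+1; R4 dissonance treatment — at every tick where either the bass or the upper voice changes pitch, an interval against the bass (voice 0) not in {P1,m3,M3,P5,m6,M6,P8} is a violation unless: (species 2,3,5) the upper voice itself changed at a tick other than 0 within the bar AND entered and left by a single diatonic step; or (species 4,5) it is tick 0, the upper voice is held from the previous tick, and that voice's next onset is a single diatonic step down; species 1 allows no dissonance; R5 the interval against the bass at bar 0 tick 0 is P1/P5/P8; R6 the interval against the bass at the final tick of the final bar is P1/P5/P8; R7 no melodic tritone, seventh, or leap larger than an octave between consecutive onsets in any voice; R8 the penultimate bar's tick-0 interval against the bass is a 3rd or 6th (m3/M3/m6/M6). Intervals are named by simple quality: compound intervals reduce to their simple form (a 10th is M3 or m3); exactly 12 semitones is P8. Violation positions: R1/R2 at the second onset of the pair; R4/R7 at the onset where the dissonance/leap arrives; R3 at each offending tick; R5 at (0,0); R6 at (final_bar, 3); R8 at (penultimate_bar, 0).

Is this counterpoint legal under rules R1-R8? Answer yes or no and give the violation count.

No (1 violations)

bar 0: v0=F3 v1=F4 (P8)
bar 1: v0=E3 v1=C4 (m6)
bar 2: v0=G3 v1=B3 (M3)
bar 3: v0=A3 v1=C4 (m3)
bar 4: v0=B3 v1=E4 (P4)
bar 5: v0=G3 v1=E4 (M6)
bar 6: v0=F3 v1=F4 (P8)
  R4 @ bar4.0: B3/E4 P4 untreated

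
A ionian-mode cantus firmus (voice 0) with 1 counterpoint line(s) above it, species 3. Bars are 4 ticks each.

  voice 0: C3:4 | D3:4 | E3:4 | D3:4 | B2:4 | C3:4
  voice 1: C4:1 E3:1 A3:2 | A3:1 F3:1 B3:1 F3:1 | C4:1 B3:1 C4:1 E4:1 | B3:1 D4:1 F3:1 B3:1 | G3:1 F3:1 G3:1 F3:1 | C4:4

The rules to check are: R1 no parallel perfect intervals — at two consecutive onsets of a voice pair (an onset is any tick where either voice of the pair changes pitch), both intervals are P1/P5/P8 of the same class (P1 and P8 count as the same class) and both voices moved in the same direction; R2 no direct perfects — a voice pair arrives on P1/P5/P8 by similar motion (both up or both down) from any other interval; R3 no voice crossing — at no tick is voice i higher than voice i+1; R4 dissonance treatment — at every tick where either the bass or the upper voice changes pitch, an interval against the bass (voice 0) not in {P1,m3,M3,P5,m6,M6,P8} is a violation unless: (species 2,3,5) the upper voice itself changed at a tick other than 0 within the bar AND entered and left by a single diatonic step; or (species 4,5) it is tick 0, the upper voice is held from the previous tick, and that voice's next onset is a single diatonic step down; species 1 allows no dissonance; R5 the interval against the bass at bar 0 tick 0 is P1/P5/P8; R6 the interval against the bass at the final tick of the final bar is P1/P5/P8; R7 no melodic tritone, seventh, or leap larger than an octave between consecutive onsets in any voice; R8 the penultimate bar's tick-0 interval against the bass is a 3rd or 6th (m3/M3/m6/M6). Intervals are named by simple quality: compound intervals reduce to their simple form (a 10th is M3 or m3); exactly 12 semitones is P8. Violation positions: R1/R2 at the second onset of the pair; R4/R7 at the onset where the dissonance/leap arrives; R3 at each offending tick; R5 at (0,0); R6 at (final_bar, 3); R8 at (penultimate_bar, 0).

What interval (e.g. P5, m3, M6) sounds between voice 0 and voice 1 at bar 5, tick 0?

P8

voice 0=C3 voice 1=C4 -> P8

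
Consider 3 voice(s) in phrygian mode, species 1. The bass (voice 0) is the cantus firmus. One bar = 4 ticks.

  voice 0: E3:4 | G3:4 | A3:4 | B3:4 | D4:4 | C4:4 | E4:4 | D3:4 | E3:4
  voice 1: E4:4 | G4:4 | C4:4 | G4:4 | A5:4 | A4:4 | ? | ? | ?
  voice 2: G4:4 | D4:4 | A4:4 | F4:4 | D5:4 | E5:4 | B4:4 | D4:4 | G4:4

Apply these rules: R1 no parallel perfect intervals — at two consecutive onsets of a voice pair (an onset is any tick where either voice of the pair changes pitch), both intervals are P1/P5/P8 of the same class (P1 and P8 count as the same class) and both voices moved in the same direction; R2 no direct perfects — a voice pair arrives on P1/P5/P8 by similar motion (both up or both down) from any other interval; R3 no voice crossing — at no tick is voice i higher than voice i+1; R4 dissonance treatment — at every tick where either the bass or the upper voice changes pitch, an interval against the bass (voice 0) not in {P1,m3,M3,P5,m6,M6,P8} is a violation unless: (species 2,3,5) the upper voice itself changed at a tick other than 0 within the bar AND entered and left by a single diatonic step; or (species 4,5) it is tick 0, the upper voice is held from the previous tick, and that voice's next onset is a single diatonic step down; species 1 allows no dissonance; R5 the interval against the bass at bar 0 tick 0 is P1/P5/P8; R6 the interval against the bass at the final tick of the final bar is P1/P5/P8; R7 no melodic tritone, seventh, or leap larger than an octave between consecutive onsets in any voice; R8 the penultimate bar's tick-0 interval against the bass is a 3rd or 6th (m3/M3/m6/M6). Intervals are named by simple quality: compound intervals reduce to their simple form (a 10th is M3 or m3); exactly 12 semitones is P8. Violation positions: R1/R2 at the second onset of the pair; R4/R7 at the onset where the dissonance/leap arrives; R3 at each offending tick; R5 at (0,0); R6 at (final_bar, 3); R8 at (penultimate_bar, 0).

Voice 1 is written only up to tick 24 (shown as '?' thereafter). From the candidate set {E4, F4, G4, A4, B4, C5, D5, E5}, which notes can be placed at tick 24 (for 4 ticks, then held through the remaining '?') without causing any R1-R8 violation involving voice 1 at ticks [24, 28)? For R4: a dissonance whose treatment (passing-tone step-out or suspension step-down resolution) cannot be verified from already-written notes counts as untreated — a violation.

{G4}

E4: violates R1
F4: violates R4
G4: legal
A4: violates R4
B4: violates R2
C5: violates R3
D5: violates R3,R4
E5: violates R2,R3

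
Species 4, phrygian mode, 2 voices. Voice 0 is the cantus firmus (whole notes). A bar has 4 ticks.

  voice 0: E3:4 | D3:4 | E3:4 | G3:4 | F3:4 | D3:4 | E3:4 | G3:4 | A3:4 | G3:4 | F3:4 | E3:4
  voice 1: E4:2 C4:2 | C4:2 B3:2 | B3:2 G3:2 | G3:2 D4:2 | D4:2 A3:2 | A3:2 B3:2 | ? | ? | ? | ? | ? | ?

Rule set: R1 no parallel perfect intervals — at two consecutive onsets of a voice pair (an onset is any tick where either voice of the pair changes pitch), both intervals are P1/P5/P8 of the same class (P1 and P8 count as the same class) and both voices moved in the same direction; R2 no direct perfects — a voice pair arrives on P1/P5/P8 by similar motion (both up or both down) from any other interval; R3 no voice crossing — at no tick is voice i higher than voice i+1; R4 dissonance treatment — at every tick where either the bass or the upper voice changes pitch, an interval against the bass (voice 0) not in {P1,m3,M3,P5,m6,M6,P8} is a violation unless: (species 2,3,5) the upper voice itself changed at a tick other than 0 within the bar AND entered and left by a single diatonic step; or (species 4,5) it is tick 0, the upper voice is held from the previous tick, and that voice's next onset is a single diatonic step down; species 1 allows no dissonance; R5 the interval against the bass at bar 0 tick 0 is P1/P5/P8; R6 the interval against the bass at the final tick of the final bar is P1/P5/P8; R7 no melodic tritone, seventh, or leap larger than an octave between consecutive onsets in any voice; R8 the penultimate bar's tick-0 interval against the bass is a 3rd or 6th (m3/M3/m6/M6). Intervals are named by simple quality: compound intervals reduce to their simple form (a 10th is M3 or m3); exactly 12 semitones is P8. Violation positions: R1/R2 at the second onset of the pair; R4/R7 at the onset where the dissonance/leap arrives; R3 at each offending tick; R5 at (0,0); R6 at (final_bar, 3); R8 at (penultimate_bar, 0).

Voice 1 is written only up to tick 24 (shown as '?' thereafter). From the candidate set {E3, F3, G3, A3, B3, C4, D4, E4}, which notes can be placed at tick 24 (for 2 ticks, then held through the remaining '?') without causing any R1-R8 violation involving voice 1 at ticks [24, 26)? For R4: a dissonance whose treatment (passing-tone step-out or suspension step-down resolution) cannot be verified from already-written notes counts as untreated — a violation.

{B3, C4, E3, G3}

E3: legal
F3: violates R4,R7
G3: legal
A3: violates R4
B3: legal
C4: legal
D4: violates R4
E4: violates R2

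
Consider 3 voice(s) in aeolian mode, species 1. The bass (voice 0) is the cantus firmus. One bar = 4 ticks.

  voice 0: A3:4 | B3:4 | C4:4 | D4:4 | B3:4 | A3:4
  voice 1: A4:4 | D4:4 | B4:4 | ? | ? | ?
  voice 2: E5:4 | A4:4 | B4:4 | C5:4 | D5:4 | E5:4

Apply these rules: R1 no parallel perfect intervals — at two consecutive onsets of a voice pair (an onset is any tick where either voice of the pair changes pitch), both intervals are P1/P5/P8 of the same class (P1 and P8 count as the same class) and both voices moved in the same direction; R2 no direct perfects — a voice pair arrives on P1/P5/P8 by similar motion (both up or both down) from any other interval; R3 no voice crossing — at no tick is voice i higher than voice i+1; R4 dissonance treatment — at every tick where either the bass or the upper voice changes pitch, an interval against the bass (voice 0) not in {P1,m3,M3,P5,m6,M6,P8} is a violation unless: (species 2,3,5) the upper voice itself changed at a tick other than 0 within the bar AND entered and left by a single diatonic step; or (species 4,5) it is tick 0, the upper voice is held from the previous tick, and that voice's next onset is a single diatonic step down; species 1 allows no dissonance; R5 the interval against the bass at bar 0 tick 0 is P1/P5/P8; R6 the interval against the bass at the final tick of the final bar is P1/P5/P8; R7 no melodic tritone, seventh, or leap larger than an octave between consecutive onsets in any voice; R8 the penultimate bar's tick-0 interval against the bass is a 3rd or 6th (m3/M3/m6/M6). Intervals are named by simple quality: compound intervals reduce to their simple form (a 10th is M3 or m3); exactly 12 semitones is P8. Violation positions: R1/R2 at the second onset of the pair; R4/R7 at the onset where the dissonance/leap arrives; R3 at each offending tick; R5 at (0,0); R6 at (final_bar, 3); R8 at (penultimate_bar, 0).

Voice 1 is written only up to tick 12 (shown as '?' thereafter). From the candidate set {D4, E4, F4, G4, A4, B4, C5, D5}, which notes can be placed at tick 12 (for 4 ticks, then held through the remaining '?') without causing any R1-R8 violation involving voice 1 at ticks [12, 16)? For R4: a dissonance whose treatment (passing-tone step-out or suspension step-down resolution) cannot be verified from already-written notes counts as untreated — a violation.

D4: legal
E4: violates R4
F4: violates R7
G4: violates R4
A4: legal
B4: legal
C5: violates R1,R4
D5: violates R2,R3

{A4, B4, D4}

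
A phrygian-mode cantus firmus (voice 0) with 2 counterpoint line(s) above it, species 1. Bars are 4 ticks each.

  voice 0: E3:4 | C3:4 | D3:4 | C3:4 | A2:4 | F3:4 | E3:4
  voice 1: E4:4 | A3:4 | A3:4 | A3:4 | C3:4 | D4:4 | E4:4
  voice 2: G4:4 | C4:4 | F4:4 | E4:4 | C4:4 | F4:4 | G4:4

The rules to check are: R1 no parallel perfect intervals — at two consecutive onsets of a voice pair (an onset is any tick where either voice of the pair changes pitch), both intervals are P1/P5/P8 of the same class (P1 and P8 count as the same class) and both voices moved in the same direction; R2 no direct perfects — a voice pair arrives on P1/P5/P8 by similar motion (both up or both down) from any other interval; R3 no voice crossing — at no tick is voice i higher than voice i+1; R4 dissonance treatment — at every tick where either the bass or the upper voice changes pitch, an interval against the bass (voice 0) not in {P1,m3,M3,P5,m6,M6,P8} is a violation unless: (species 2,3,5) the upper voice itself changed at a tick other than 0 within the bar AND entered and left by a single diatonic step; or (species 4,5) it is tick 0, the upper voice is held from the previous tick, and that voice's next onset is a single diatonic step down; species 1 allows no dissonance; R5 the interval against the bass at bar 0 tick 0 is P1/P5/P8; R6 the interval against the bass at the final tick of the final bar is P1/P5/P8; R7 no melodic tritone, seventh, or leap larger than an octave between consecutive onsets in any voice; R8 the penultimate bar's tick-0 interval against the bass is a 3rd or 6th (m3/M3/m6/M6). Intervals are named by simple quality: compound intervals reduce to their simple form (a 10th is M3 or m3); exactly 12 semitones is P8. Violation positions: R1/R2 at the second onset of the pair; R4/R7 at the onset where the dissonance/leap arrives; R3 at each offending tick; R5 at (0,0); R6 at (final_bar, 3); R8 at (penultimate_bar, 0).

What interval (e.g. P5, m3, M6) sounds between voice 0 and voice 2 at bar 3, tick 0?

voice 0=C3 voice 2=E4 -> M3

M3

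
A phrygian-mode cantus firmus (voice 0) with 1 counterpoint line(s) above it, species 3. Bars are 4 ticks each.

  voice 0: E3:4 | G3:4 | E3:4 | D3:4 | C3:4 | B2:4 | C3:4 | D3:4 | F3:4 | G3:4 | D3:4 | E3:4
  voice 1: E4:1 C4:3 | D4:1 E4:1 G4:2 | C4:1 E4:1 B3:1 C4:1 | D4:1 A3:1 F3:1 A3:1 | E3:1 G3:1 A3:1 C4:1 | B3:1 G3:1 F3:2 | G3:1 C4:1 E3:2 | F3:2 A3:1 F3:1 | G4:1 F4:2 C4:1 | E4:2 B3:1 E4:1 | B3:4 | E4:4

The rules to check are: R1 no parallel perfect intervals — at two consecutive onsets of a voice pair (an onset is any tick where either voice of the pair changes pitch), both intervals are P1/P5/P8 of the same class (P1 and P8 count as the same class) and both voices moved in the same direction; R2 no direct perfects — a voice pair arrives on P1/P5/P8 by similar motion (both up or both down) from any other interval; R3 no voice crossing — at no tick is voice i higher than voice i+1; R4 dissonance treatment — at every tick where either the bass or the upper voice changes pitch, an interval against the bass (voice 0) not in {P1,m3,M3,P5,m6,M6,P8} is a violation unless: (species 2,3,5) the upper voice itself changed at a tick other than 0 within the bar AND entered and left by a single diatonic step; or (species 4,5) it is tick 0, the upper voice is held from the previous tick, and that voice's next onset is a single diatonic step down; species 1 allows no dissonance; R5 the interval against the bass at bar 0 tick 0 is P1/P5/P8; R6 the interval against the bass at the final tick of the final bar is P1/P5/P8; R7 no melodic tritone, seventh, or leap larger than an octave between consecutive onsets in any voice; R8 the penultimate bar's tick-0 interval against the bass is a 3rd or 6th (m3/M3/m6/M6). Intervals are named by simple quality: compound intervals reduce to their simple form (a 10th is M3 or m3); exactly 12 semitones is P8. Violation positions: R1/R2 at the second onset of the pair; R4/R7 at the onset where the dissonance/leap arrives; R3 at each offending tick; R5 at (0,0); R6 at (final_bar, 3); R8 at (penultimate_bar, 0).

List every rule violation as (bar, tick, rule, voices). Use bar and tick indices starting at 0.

(1, 0, R2, (0, 1))
(5, 0, R1, (0, 1))
(6, 0, R2, (0, 1))
(8, 0, R4, (0, 1))
(8, 0, R7, (1,))
(11, 0, R2, (0, 1))

bar 0: v0=E3 v1=E4 downbeat P8
bar 1: v0=G3 v1=D4 downbeat P5
bar 2: v0=E3 v1=C4 downbeat m6
bar 3: v0=D3 v1=D4 downbeat P8
bar 4: v0=C3 v1=E3 downbeat M3
bar 5: v0=B2 v1=B3 downbeat P8
bar 6: v0=C3 v1=G3 downbeat P5
bar 7: v0=D3 v1=F3 downbeat m3
bar 8: v0=F3 v1=G4 downbeat M2
bar 9: v0=G3 v1=E4 downbeat M6
bar 10: v0=D3 v1=B3 downbeat M6
bar 11: v0=E3 v1=E4 downbeat P8
  -> R2 @ bar 1 tick 0 v(0, 1): E3/C4 m6 -> G3/D4 P5 similar
  -> R1 @ bar 5 tick 0 v(0, 1): C3/C4 P8 -> B2/B3 P8 similar
  -> R2 @ bar 6 tick 0 v(0, 1): B2/F3 TT -> C3/G3 P5 similar
  -> R4 @ bar 8 tick 0 v(0, 1): F3/G4 M2 untreated
  -> R7 @ bar 8 tick 0 v(1,): F3->G4 leap 14st
  -> R2 @ bar 11 tick 0 v(0, 1): D3/B3 M6 -> E3/E4 P8 similar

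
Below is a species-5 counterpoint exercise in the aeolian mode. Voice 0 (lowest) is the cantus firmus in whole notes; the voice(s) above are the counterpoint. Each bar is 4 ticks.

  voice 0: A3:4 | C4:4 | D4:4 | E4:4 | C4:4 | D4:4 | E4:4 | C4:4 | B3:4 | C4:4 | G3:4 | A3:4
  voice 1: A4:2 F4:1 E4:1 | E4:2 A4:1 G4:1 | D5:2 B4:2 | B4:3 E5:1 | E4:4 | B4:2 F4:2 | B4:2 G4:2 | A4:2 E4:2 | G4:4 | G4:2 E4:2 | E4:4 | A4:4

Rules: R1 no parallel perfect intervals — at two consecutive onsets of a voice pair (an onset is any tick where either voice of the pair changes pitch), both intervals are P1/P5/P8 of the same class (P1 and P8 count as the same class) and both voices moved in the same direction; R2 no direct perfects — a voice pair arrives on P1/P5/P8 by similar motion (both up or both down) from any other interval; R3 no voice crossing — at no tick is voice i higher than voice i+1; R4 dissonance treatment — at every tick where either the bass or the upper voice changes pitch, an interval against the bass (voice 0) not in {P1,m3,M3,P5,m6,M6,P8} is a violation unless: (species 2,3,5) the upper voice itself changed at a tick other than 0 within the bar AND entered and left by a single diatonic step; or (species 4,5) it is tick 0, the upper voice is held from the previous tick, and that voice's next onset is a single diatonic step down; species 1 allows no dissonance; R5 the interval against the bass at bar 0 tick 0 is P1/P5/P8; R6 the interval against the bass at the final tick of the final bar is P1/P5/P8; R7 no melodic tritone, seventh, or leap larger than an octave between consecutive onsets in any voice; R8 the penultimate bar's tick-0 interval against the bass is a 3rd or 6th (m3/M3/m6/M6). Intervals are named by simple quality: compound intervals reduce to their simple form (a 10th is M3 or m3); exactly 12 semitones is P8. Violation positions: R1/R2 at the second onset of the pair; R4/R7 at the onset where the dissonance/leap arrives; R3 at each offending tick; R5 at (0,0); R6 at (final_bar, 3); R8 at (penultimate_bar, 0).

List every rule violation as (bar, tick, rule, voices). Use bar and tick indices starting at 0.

bar 0: v0=A3 v1=A4 downbeat P8
bar 1: v0=C4 v1=E4 downbeat M3
bar 2: v0=D4 v1=D5 downbeat P8
bar 3: v0=E4 v1=B4 downbeat P5
bar 4: v0=C4 v1=E4 downbeat M3
bar 5: v0=D4 v1=B4 downbeat M6
bar 6: v0=E4 v1=B4 downbeat P5
bar 7: v0=C4 v1=A4 downbeat M6
bar 8: v0=B3 v1=G4 downbeat m6
bar 9: v0=C4 v1=G4 downbeat P5
bar 10: v0=G3 v1=E4 downbeat M6
bar 11: v0=A3 v1=A4 downbeat P8
  -> R2 @ bar 2 tick 0 v(0, 1): C4/G4 P5 -> D4/D5 P8 similar
  -> R7 @ bar 5 tick 2 v(1,): B4->F4 leap 6st
  -> R2 @ bar 6 tick 0 v(0, 1): D4/F4 m3 -> E4/B4 P5 similar
  -> R7 @ bar 6 tick 0 v(1,): F4->B4 leap 6st
  -> R2 @ bar 11 tick 0 v(0, 1): G3/E4 M6 -> A3/A4 P8 similar

(2, 0, R2, (0, 1))
(5, 2, R7, (1,))
(6, 0, R2, (0, 1))
(6, 0, R7, (1,))
(11, 0, R2, (0, 1))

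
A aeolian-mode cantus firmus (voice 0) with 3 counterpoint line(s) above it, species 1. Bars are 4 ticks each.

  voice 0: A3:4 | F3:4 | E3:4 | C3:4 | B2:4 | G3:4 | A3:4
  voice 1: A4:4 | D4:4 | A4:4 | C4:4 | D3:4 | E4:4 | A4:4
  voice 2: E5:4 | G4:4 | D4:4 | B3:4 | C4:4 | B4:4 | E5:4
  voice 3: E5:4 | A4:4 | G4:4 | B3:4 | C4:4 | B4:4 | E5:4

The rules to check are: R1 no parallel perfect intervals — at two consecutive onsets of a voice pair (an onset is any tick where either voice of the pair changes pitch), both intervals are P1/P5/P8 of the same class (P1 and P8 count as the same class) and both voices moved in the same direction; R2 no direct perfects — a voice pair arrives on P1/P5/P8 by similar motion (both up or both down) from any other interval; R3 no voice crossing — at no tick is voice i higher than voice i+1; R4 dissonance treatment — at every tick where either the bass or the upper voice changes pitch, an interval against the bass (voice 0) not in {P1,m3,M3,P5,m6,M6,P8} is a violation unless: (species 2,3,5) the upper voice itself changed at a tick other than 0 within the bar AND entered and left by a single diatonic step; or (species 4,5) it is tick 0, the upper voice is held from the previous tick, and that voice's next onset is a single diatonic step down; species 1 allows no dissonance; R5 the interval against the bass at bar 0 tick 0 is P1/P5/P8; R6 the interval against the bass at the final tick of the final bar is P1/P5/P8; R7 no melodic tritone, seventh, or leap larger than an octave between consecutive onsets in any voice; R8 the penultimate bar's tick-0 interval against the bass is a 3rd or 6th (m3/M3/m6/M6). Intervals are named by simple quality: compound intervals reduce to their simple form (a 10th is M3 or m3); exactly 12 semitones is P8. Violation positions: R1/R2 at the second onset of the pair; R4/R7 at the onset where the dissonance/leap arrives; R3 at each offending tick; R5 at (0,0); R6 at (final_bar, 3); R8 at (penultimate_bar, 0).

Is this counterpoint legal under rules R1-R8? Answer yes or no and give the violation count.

No (32 violations)

bar 0: v0=A3 v1=A4 v2=E5 v3=E5 (P5)
bar 1: v0=F3 v1=D4 v2=G4 v3=A4 (M3)
bar 2: v0=E3 v1=A4 v2=D4 v3=G4 (m3)
bar 3: v0=C3 v1=C4 v2=B3 v3=B3 (M7)
bar 4: v0=B2 v1=D3 v2=C4 v3=C4 (m2)
bar 5: v0=G3 v1=E4 v2=B4 v3=B4 (M3)
bar 6: v0=A3 v1=A4 v2=E5 v3=E5 (P5)
  R1 @ bar1.0: A4/E5 P5 -> D4/A4 P5 similar
  R4 @ bar1.0: F3/G4 M2 untreated
  R3 @ bar2.0: A4 above D4
  R4 @ bar2.0: E3/A4 P4 untreated
  R4 @ bar2.0: E3/D4 m7 untreated
  R3 @ bar2.1: A4 above D4
  R3 @ bar2.2: A4 above D4
  R3 @ bar2.3: A4 above D4
  R2 @ bar3.0: E3/A4 P4 -> C3/C4 P8 similar
  R2 @ bar3.0: D4/G4 P4 -> B3/B3 P1 similar
  R3 @ bar3.0: C4 above B3
  R4 @ bar3.0: C3/B3 M7 untreated
  R4 @ bar3.0: C3/B3 M7 untreated
  R3 @ bar3.1: C4 above B3
  R3 @ bar3.2: C4 above B3
  R3 @ bar3.3: C4 above B3
  R1 @ bar4.0: B3/B3 P1 -> C4/C4 P1 similar
  R4 @ bar4.0: B2/C4 m2 untreated
  R4 @ bar4.0: B2/C4 m2 untreated
  R7 @ bar4.0: C4->D3 leap 10st
  R1 @ bar5.0: C4/C4 P1 -> B4/B4 P1 similar
  R2 @ bar5.0: D3/C4 m7 -> E4/B4 P5 similar
  R2 @ bar5.0: D3/C4 m7 -> E4/B4 P5 similar
  R7 @ bar5.0: D3->E4 leap 14st
  R7 @ bar5.0: C4->B4 leap 11st
  R7 @ bar5.0: C4->B4 leap 11st
  R1 @ bar6.0: E4/B4 P5 -> A4/E5 P5 similar
  R1 @ bar6.0: E4/B4 P5 -> A4/E5 P5 similar
  R1 @ bar6.0: B4/B4 P1 -> E5/E5 P1 similar
  R2 @ bar6.0: G3/E4 M6 -> A3/A4 P8 similar
  R2 @ bar6.0: G3/B4 M3 -> A3/E5 P5 similar
  R2 @ bar6.0: G3/B4 M3 -> A3/E5 P5 similar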